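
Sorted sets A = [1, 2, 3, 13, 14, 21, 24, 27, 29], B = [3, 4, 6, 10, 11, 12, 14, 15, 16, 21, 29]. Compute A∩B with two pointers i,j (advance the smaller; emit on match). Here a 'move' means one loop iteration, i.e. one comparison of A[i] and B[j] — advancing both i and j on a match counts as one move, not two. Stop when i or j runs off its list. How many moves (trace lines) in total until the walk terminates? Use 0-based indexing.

i=0 j=0: 1<3, i++
i=1 j=0: 2<3, i++
i=2 j=0: 3==3 emit, i++,j++
i=3 j=1: 13>4, j++
i=3 j=2: 13>6, j++
i=3 j=3: 13>10, j++
i=3 j=4: 13>11, j++
i=3 j=5: 13>12, j++
i=3 j=6: 13<14, i++
i=4 j=6: 14==14 emit, i++,j++
i=5 j=7: 21>15, j++
i=5 j=8: 21>16, j++
i=5 j=9: 21==21 emit, i++,j++
i=6 j=10: 24<29, i++
i=7 j=10: 27<29, i++
i=8 j=10: 29==29 emit, i++,j++

16 moves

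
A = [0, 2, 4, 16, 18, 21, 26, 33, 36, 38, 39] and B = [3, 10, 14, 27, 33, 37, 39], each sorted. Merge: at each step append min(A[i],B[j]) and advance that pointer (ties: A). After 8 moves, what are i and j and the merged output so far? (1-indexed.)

i=6, j=4, merged so far=[0, 2, 3, 4, 10, 14, 16, 18]

i=1 j=1: A[i]=0<=B[j]=3 take 0, i++
i=2 j=1: A[i]=2<=B[j]=3 take 2, i++
i=3 j=1: A[i]=4>B[j]=3 take 3, j++
i=3 j=2: A[i]=4<=B[j]=10 take 4, i++
i=4 j=2: A[i]=16>B[j]=10 take 10, j++
i=4 j=3: A[i]=16>B[j]=14 take 14, j++
i=4 j=4: A[i]=16<=B[j]=27 take 16, i++
i=5 j=4: A[i]=18<=B[j]=27 take 18, i++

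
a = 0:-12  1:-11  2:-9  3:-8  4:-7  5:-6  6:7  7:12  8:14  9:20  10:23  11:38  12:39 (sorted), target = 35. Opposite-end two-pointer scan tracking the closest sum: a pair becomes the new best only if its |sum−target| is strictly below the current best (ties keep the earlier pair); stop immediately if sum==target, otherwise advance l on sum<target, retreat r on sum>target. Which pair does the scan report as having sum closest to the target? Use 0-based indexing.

l=0 r=12: -12+39=27 d=8 *, l++
l=1 r=12: -11+39=28 d=7 *, l++
l=2 r=12: -9+39=30 d=5 *, l++
l=3 r=12: -8+39=31 d=4 *, l++
l=4 r=12: -7+39=32 d=3 *, l++
l=5 r=12: -6+39=33 d=2 *, l++
l=6 r=12: 7+39=46 d=11, r--
l=6 r=11: 7+38=45 d=10, r--
l=6 r=10: 7+23=30 d=5, l++
l=7 r=10: 12+23=35 d=0 *, stop

pair (12, 23) with sum 35 (|Δ|=0)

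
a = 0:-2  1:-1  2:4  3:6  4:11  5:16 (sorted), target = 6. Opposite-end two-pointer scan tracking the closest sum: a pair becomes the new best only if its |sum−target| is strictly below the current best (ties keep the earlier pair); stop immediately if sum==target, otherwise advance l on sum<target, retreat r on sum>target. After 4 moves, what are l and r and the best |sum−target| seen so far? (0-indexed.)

l=2, r=3, best |Δ|=1

[0,5] -2+16=14 d=8 * → r--
[0,4] -2+11=9 d=3 * → r--
[0,3] -2+6=4 d=2 * → l++
[1,3] -1+6=5 d=1 * → l++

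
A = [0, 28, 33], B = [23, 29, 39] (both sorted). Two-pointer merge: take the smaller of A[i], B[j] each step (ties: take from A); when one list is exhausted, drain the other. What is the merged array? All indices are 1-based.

[i=1,j=1] A[i]=0<=B[j]=23 take 0 → i++
[i=2,j=1] A[i]=28>B[j]=23 take 23 → j++
[i=2,j=2] A[i]=28<=B[j]=29 take 28 → i++
[i=3,j=2] A[i]=33>B[j]=29 take 29 → j++
[i=3,j=3] A[i]=33<=B[j]=39 take 33 → i++
[i=4,j=3] A done, take B[j]=39 → j++

[0, 23, 28, 29, 33, 39]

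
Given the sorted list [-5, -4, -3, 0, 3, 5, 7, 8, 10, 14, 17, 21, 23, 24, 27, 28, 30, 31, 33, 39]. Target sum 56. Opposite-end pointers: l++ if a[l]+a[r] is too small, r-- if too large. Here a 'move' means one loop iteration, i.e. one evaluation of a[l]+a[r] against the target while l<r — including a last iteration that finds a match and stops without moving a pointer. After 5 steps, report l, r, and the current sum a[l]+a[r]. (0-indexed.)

l=0 r=19: -5+39=34 <56, l++
l=1 r=19: -4+39=35 <56, l++
l=2 r=19: -3+39=36 <56, l++
l=3 r=19: 0+39=39 <56, l++
l=4 r=19: 3+39=42 <56, l++

l=5, r=19, sum=44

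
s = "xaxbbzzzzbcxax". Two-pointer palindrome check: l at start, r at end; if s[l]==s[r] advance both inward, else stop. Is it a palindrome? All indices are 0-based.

[0,13] 'x'=='x' → l++,r--
[1,12] 'a'=='a' → l++,r--
[2,11] 'x'=='x' → l++,r--
[3,10] 'b'!='c' → stop

not a palindrome (mismatch at 3,10)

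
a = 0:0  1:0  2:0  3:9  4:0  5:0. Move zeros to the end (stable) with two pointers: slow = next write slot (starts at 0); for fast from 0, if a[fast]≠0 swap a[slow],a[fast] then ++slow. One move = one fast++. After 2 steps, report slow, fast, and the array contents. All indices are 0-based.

slow=0, fast=2, a=[0, 0, 0, 9, 0, 0]

slow=0 fast=0: a[fast]=0, fast++
slow=0 fast=1: a[fast]=0, fast++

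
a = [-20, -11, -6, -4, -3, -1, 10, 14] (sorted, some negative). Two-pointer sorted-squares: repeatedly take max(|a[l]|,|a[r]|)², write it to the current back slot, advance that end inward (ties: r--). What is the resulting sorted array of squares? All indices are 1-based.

l=1 r=8: |-20|>|14| out[8]=400, l++
l=2 r=8: |-11|<=|14| out[7]=196, r--
l=2 r=7: |-11|>|10| out[6]=121, l++
l=3 r=7: |-6|<=|10| out[5]=100, r--
l=3 r=6: |-6|>|-1| out[4]=36, l++
l=4 r=6: |-4|>|-1| out[3]=16, l++
l=5 r=6: |-3|>|-1| out[2]=9, l++
l=6 r=6: |-1|<=|-1| out[1]=1, r--

[1, 9, 16, 36, 100, 121, 196, 400]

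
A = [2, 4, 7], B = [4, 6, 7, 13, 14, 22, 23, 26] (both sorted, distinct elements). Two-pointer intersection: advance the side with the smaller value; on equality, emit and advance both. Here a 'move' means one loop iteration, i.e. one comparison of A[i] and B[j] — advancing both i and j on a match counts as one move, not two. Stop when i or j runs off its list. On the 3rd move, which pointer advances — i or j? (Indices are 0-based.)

j

i=0 j=0: 2<4, i++
i=1 j=0: 4==4 emit, i++,j++
i=2 j=1: 7>6, j++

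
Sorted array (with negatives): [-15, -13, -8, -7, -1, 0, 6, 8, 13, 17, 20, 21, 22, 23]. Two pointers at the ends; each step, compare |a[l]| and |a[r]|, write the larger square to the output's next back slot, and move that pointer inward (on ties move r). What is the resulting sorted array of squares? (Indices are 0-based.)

l=0 r=13: |-15|<=|23| out[13]=529, r--
l=0 r=12: |-15|<=|22| out[12]=484, r--
l=0 r=11: |-15|<=|21| out[11]=441, r--
l=0 r=10: |-15|<=|20| out[10]=400, r--
l=0 r=9: |-15|<=|17| out[9]=289, r--
l=0 r=8: |-15|>|13| out[8]=225, l++
l=1 r=8: |-13|<=|13| out[7]=169, r--
l=1 r=7: |-13|>|8| out[6]=169, l++
l=2 r=7: |-8|<=|8| out[5]=64, r--
l=2 r=6: |-8|>|6| out[4]=64, l++
l=3 r=6: |-7|>|6| out[3]=49, l++
l=4 r=6: |-1|<=|6| out[2]=36, r--
l=4 r=5: |-1|>|0| out[1]=1, l++
l=5 r=5: |0|<=|0| out[0]=0, r--

[0, 1, 36, 49, 64, 64, 169, 169, 225, 289, 400, 441, 484, 529]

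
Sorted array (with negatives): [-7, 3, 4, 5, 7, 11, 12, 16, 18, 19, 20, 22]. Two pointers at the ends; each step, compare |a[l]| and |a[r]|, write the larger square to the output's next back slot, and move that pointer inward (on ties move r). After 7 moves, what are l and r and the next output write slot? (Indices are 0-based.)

l=0 r=11: |-7|<=|22| out[11]=484, r--
l=0 r=10: |-7|<=|20| out[10]=400, r--
l=0 r=9: |-7|<=|19| out[9]=361, r--
l=0 r=8: |-7|<=|18| out[8]=324, r--
l=0 r=7: |-7|<=|16| out[7]=256, r--
l=0 r=6: |-7|<=|12| out[6]=144, r--
l=0 r=5: |-7|<=|11| out[5]=121, r--

l=0, r=4, next write slot=4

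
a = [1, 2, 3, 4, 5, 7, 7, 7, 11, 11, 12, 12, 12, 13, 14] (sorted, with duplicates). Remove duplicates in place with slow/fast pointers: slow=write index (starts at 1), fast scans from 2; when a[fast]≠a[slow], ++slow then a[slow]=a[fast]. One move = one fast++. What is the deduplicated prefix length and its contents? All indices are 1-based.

length 10; prefix = [1, 2, 3, 4, 5, 7, 11, 12, 13, 14]

(s=1,f=2) a[fast]=2≠a[slow]=1 write a[2]=2 → slow++,fast++
(s=2,f=3) a[fast]=3≠a[slow]=2 write a[3]=3 → slow++,fast++
(s=3,f=4) a[fast]=4≠a[slow]=3 write a[4]=4 → slow++,fast++
(s=4,f=5) a[fast]=5≠a[slow]=4 write a[5]=5 → slow++,fast++
(s=5,f=6) a[fast]=7≠a[slow]=5 write a[6]=7 → slow++,fast++
(s=6,f=7) a[fast]=7=a[slow] dup → fast++
(s=6,f=8) a[fast]=7=a[slow] dup → fast++
(s=6,f=9) a[fast]=11≠a[slow]=7 write a[7]=11 → slow++,fast++
(s=7,f=10) a[fast]=11=a[slow] dup → fast++
(s=7,f=11) a[fast]=12≠a[slow]=11 write a[8]=12 → slow++,fast++
(s=8,f=12) a[fast]=12=a[slow] dup → fast++
(s=8,f=13) a[fast]=12=a[slow] dup → fast++
(s=8,f=14) a[fast]=13≠a[slow]=12 write a[9]=13 → slow++,fast++
(s=9,f=15) a[fast]=14≠a[slow]=13 write a[10]=14 → slow++,fast++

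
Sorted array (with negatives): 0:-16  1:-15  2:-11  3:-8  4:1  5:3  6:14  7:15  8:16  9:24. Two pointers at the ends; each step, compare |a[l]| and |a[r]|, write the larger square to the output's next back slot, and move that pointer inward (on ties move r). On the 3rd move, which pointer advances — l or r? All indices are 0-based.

l=0 r=9: |-16|<=|24| out[9]=576, r--
l=0 r=8: |-16|<=|16| out[8]=256, r--
l=0 r=7: |-16|>|15| out[7]=256, l++

l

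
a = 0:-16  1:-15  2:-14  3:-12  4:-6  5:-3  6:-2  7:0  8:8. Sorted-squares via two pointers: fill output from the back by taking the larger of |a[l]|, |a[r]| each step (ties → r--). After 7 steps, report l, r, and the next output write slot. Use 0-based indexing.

l=6, r=7, next write slot=1

l=0 r=8: |-16|>|8| out[8]=256, l++
l=1 r=8: |-15|>|8| out[7]=225, l++
l=2 r=8: |-14|>|8| out[6]=196, l++
l=3 r=8: |-12|>|8| out[5]=144, l++
l=4 r=8: |-6|<=|8| out[4]=64, r--
l=4 r=7: |-6|>|0| out[3]=36, l++
l=5 r=7: |-3|>|0| out[2]=9, l++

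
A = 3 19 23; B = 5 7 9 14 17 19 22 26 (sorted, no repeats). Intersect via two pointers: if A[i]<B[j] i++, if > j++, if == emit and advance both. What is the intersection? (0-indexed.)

intersection = [19]

[i=0,j=0] 3<5 → i++
[i=1,j=0] 19>5 → j++
[i=1,j=1] 19>7 → j++
[i=1,j=2] 19>9 → j++
[i=1,j=3] 19>14 → j++
[i=1,j=4] 19>17 → j++
[i=1,j=5] 19==19 emit → i++,j++
[i=2,j=6] 23>22 → j++
[i=2,j=7] 23<26 → i++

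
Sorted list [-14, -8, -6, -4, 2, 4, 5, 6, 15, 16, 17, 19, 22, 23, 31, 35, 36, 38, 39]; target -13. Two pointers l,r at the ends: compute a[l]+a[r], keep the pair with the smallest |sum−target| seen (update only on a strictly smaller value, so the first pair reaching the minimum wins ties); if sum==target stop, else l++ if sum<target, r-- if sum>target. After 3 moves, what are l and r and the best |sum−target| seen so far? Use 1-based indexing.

l=1, r=16, best |Δ|=35

[1,19] -14+39=25 d=38 * → r--
[1,18] -14+38=24 d=37 * → r--
[1,17] -14+36=22 d=35 * → r--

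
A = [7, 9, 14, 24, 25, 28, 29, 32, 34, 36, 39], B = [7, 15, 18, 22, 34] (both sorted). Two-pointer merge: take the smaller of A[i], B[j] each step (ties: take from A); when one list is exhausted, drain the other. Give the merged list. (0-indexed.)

[7, 7, 9, 14, 15, 18, 22, 24, 25, 28, 29, 32, 34, 34, 36, 39]

[i=0,j=0] A[i]=7<=B[j]=7 take 7 → i++
[i=1,j=0] A[i]=9>B[j]=7 take 7 → j++
[i=1,j=1] A[i]=9<=B[j]=15 take 9 → i++
[i=2,j=1] A[i]=14<=B[j]=15 take 14 → i++
[i=3,j=1] A[i]=24>B[j]=15 take 15 → j++
[i=3,j=2] A[i]=24>B[j]=18 take 18 → j++
[i=3,j=3] A[i]=24>B[j]=22 take 22 → j++
[i=3,j=4] A[i]=24<=B[j]=34 take 24 → i++
[i=4,j=4] A[i]=25<=B[j]=34 take 25 → i++
[i=5,j=4] A[i]=28<=B[j]=34 take 28 → i++
[i=6,j=4] A[i]=29<=B[j]=34 take 29 → i++
[i=7,j=4] A[i]=32<=B[j]=34 take 32 → i++
[i=8,j=4] A[i]=34<=B[j]=34 take 34 → i++
[i=9,j=4] A[i]=36>B[j]=34 take 34 → j++
[i=9,j=5] B done, take A[i]=36 → i++
[i=10,j=5] B done, take A[i]=39 → i++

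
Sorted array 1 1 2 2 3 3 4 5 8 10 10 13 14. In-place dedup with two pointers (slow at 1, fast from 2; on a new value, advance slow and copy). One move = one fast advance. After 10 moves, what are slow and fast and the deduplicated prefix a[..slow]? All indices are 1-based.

slow=1 fast=2: a[fast]=1=a[slow] dup, fast++
slow=1 fast=3: a[fast]=2≠a[slow]=1 write a[2]=2, slow++,fast++
slow=2 fast=4: a[fast]=2=a[slow] dup, fast++
slow=2 fast=5: a[fast]=3≠a[slow]=2 write a[3]=3, slow++,fast++
slow=3 fast=6: a[fast]=3=a[slow] dup, fast++
slow=3 fast=7: a[fast]=4≠a[slow]=3 write a[4]=4, slow++,fast++
slow=4 fast=8: a[fast]=5≠a[slow]=4 write a[5]=5, slow++,fast++
slow=5 fast=9: a[fast]=8≠a[slow]=5 write a[6]=8, slow++,fast++
slow=6 fast=10: a[fast]=10≠a[slow]=8 write a[7]=10, slow++,fast++
slow=7 fast=11: a[fast]=10=a[slow] dup, fast++

slow=7, fast=12, prefix=[1, 2, 3, 4, 5, 8, 10]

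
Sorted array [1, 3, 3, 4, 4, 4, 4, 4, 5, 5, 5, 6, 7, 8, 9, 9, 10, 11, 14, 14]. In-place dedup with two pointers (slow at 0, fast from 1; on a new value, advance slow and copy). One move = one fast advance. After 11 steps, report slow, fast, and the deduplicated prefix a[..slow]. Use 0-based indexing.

(s=0,f=1) a[fast]=3≠a[slow]=1 write a[1]=3 → slow++,fast++
(s=1,f=2) a[fast]=3=a[slow] dup → fast++
(s=1,f=3) a[fast]=4≠a[slow]=3 write a[2]=4 → slow++,fast++
(s=2,f=4) a[fast]=4=a[slow] dup → fast++
(s=2,f=5) a[fast]=4=a[slow] dup → fast++
(s=2,f=6) a[fast]=4=a[slow] dup → fast++
(s=2,f=7) a[fast]=4=a[slow] dup → fast++
(s=2,f=8) a[fast]=5≠a[slow]=4 write a[3]=5 → slow++,fast++
(s=3,f=9) a[fast]=5=a[slow] dup → fast++
(s=3,f=10) a[fast]=5=a[slow] dup → fast++
(s=3,f=11) a[fast]=6≠a[slow]=5 write a[4]=6 → slow++,fast++

slow=4, fast=12, prefix=[1, 3, 4, 5, 6]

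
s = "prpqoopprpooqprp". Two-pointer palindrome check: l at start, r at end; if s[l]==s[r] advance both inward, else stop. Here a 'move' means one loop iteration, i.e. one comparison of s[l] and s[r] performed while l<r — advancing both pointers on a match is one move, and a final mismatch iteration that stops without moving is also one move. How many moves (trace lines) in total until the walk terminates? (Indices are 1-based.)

[1,16] 'p'=='p' → l++,r--
[2,15] 'r'=='r' → l++,r--
[3,14] 'p'=='p' → l++,r--
[4,13] 'q'=='q' → l++,r--
[5,12] 'o'=='o' → l++,r--
[6,11] 'o'=='o' → l++,r--
[7,10] 'p'=='p' → l++,r--
[8,9] 'p'!='r' → stop

8 moves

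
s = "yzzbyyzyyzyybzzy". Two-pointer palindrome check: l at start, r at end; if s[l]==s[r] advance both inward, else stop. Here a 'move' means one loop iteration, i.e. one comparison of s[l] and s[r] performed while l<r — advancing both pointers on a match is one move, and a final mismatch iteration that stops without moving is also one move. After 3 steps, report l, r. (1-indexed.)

l=4, r=13

[1,16] 'y'=='y' → l++,r--
[2,15] 'z'=='z' → l++,r--
[3,14] 'z'=='z' → l++,r--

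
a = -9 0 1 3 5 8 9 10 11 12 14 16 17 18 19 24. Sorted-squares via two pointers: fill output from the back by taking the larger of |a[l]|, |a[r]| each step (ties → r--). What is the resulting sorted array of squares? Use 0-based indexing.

l=0 r=15: |-9|<=|24| out[15]=576, r--
l=0 r=14: |-9|<=|19| out[14]=361, r--
l=0 r=13: |-9|<=|18| out[13]=324, r--
l=0 r=12: |-9|<=|17| out[12]=289, r--
l=0 r=11: |-9|<=|16| out[11]=256, r--
l=0 r=10: |-9|<=|14| out[10]=196, r--
l=0 r=9: |-9|<=|12| out[9]=144, r--
l=0 r=8: |-9|<=|11| out[8]=121, r--
l=0 r=7: |-9|<=|10| out[7]=100, r--
l=0 r=6: |-9|<=|9| out[6]=81, r--
l=0 r=5: |-9|>|8| out[5]=81, l++
l=1 r=5: |0|<=|8| out[4]=64, r--
l=1 r=4: |0|<=|5| out[3]=25, r--
l=1 r=3: |0|<=|3| out[2]=9, r--
l=1 r=2: |0|<=|1| out[1]=1, r--
l=1 r=1: |0|<=|0| out[0]=0, r--

[0, 1, 9, 25, 64, 81, 81, 100, 121, 144, 196, 256, 289, 324, 361, 576]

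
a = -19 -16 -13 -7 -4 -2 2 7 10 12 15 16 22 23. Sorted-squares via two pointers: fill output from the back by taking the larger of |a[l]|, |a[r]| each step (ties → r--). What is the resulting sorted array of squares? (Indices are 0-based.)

l=0 r=13: |-19|<=|23| out[13]=529, r--
l=0 r=12: |-19|<=|22| out[12]=484, r--
l=0 r=11: |-19|>|16| out[11]=361, l++
l=1 r=11: |-16|<=|16| out[10]=256, r--
l=1 r=10: |-16|>|15| out[9]=256, l++
l=2 r=10: |-13|<=|15| out[8]=225, r--
l=2 r=9: |-13|>|12| out[7]=169, l++
l=3 r=9: |-7|<=|12| out[6]=144, r--
l=3 r=8: |-7|<=|10| out[5]=100, r--
l=3 r=7: |-7|<=|7| out[4]=49, r--
l=3 r=6: |-7|>|2| out[3]=49, l++
l=4 r=6: |-4|>|2| out[2]=16, l++
l=5 r=6: |-2|<=|2| out[1]=4, r--
l=5 r=5: |-2|<=|-2| out[0]=4, r--

[4, 4, 16, 49, 49, 100, 144, 169, 225, 256, 256, 361, 484, 529]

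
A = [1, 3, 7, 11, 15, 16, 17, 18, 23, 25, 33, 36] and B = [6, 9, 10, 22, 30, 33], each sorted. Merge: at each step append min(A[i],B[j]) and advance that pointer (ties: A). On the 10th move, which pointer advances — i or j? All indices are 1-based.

i=1 j=1: A[i]=1<=B[j]=6 take 1, i++
i=2 j=1: A[i]=3<=B[j]=6 take 3, i++
i=3 j=1: A[i]=7>B[j]=6 take 6, j++
i=3 j=2: A[i]=7<=B[j]=9 take 7, i++
i=4 j=2: A[i]=11>B[j]=9 take 9, j++
i=4 j=3: A[i]=11>B[j]=10 take 10, j++
i=4 j=4: A[i]=11<=B[j]=22 take 11, i++
i=5 j=4: A[i]=15<=B[j]=22 take 15, i++
i=6 j=4: A[i]=16<=B[j]=22 take 16, i++
i=7 j=4: A[i]=17<=B[j]=22 take 17, i++

i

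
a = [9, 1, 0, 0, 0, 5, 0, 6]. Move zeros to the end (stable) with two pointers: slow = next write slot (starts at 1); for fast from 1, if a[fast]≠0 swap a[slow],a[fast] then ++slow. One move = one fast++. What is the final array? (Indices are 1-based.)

[9, 1, 5, 6, 0, 0, 0, 0]

(s=1,f=1) a[fast]=9≠0 swap→a[1]=9 → slow++,fast++
(s=2,f=2) a[fast]=1≠0 swap→a[2]=1 → slow++,fast++
(s=3,f=3) a[fast]=0 → fast++
(s=3,f=4) a[fast]=0 → fast++
(s=3,f=5) a[fast]=0 → fast++
(s=3,f=6) a[fast]=5≠0 swap→a[3]=5 → slow++,fast++
(s=4,f=7) a[fast]=0 → fast++
(s=4,f=8) a[fast]=6≠0 swap→a[4]=6 → slow++,fast++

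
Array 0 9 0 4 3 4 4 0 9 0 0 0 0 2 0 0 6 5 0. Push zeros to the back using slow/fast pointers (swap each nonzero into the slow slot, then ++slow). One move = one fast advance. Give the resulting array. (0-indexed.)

[9, 4, 3, 4, 4, 9, 2, 6, 5, 0, 0, 0, 0, 0, 0, 0, 0, 0, 0]

slow=0 fast=0: a[fast]=0, fast++
slow=0 fast=1: a[fast]=9≠0 swap→a[0]=9, slow++,fast++
slow=1 fast=2: a[fast]=0, fast++
slow=1 fast=3: a[fast]=4≠0 swap→a[1]=4, slow++,fast++
slow=2 fast=4: a[fast]=3≠0 swap→a[2]=3, slow++,fast++
slow=3 fast=5: a[fast]=4≠0 swap→a[3]=4, slow++,fast++
slow=4 fast=6: a[fast]=4≠0 swap→a[4]=4, slow++,fast++
slow=5 fast=7: a[fast]=0, fast++
slow=5 fast=8: a[fast]=9≠0 swap→a[5]=9, slow++,fast++
slow=6 fast=9: a[fast]=0, fast++
slow=6 fast=10: a[fast]=0, fast++
slow=6 fast=11: a[fast]=0, fast++
slow=6 fast=12: a[fast]=0, fast++
slow=6 fast=13: a[fast]=2≠0 swap→a[6]=2, slow++,fast++
slow=7 fast=14: a[fast]=0, fast++
slow=7 fast=15: a[fast]=0, fast++
slow=7 fast=16: a[fast]=6≠0 swap→a[7]=6, slow++,fast++
slow=8 fast=17: a[fast]=5≠0 swap→a[8]=5, slow++,fast++
slow=9 fast=18: a[fast]=0, fast++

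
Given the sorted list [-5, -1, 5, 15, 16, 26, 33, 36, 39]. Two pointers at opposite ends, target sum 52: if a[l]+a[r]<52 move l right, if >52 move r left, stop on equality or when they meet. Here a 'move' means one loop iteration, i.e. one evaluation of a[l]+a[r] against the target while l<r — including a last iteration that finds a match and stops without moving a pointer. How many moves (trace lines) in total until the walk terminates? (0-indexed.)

6 moves

l=0 r=8: -5+39=34 <52, l++
l=1 r=8: -1+39=38 <52, l++
l=2 r=8: 5+39=44 <52, l++
l=3 r=8: 15+39=54 >52, r--
l=3 r=7: 15+36=51 <52, l++
l=4 r=7: 16+36=52, found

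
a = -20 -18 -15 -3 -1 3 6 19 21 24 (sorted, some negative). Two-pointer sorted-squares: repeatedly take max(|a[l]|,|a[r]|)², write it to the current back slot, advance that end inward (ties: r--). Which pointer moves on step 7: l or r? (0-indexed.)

r

[0,9] |-20|<=|24| out[9]=576 → r--
[0,8] |-20|<=|21| out[8]=441 → r--
[0,7] |-20|>|19| out[7]=400 → l++
[1,7] |-18|<=|19| out[6]=361 → r--
[1,6] |-18|>|6| out[5]=324 → l++
[2,6] |-15|>|6| out[4]=225 → l++
[3,6] |-3|<=|6| out[3]=36 → r--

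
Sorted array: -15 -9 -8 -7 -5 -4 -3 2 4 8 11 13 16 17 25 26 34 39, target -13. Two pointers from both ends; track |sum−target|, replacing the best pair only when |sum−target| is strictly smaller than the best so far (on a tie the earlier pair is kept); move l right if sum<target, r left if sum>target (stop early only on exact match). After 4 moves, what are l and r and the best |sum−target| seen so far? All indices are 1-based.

l=1 r=18: -15+39=24 d=37 *, r--
l=1 r=17: -15+34=19 d=32 *, r--
l=1 r=16: -15+26=11 d=24 *, r--
l=1 r=15: -15+25=10 d=23 *, r--

l=1, r=14, best |Δ|=23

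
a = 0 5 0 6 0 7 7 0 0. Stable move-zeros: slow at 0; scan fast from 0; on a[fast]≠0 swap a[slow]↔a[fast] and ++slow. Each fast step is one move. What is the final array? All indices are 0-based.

[5, 6, 7, 7, 0, 0, 0, 0, 0]

(s=0,f=0) a[fast]=0 → fast++
(s=0,f=1) a[fast]=5≠0 swap→a[0]=5 → slow++,fast++
(s=1,f=2) a[fast]=0 → fast++
(s=1,f=3) a[fast]=6≠0 swap→a[1]=6 → slow++,fast++
(s=2,f=4) a[fast]=0 → fast++
(s=2,f=5) a[fast]=7≠0 swap→a[2]=7 → slow++,fast++
(s=3,f=6) a[fast]=7≠0 swap→a[3]=7 → slow++,fast++
(s=4,f=7) a[fast]=0 → fast++
(s=4,f=8) a[fast]=0 → fast++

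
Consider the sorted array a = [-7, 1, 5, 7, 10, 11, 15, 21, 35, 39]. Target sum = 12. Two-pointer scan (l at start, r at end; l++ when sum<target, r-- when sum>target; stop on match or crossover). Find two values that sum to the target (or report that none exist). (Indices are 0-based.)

[0,9] -7+39=32 >12 → r--
[0,8] -7+35=28 >12 → r--
[0,7] -7+21=14 >12 → r--
[0,6] -7+15=8 <12 → l++
[1,6] 1+15=16 >12 → r--
[1,5] 1+11=12 → found

(1, 11)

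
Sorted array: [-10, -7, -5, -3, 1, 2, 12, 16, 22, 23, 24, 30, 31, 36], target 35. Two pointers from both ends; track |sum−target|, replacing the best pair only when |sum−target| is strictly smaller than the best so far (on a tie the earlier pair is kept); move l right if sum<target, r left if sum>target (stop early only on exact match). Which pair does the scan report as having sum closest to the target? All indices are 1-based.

[1,14] -10+36=26 d=9 * → l++
[2,14] -7+36=29 d=6 * → l++
[3,14] -5+36=31 d=4 * → l++
[4,14] -3+36=33 d=2 * → l++
[5,14] 1+36=37 d=2 → r--
[5,13] 1+31=32 d=3 → l++
[6,13] 2+31=33 d=2 → l++
[7,13] 12+31=43 d=8 → r--
[7,12] 12+30=42 d=7 → r--
[7,11] 12+24=36 d=1 * → r--
[7,10] 12+23=35 d=0 * → stop

pair (12, 23) with sum 35 (|Δ|=0)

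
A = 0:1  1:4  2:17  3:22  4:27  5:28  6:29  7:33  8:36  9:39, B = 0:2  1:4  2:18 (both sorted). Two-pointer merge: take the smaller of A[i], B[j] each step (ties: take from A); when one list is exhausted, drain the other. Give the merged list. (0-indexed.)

i=0 j=0: A[i]=1<=B[j]=2 take 1, i++
i=1 j=0: A[i]=4>B[j]=2 take 2, j++
i=1 j=1: A[i]=4<=B[j]=4 take 4, i++
i=2 j=1: A[i]=17>B[j]=4 take 4, j++
i=2 j=2: A[i]=17<=B[j]=18 take 17, i++
i=3 j=2: A[i]=22>B[j]=18 take 18, j++
i=3 j=3: B done, take A[i]=22, i++
i=4 j=3: B done, take A[i]=27, i++
i=5 j=3: B done, take A[i]=28, i++
i=6 j=3: B done, take A[i]=29, i++
i=7 j=3: B done, take A[i]=33, i++
i=8 j=3: B done, take A[i]=36, i++
i=9 j=3: B done, take A[i]=39, i++

[1, 2, 4, 4, 17, 18, 22, 27, 28, 29, 33, 36, 39]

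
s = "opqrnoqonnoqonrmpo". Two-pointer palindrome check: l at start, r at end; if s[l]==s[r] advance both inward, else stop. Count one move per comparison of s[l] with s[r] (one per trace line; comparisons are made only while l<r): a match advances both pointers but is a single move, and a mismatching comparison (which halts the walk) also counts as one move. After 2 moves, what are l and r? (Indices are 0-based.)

l=2, r=15

l=0 r=17: 'o'=='o', l++,r--
l=1 r=16: 'p'=='p', l++,r--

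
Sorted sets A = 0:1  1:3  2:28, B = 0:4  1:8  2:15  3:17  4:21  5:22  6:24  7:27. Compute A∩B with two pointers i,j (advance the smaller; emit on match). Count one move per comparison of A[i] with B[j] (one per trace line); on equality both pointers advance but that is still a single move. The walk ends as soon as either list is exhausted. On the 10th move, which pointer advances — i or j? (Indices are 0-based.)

j

[i=0,j=0] 1<4 → i++
[i=1,j=0] 3<4 → i++
[i=2,j=0] 28>4 → j++
[i=2,j=1] 28>8 → j++
[i=2,j=2] 28>15 → j++
[i=2,j=3] 28>17 → j++
[i=2,j=4] 28>21 → j++
[i=2,j=5] 28>22 → j++
[i=2,j=6] 28>24 → j++
[i=2,j=7] 28>27 → j++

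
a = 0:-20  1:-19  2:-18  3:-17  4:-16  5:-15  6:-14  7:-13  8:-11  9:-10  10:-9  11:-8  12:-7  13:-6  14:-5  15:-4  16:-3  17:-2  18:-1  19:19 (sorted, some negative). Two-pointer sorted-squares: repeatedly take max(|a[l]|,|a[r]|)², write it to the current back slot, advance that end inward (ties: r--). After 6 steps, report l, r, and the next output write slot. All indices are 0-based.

[0,19] |-20|>|19| out[19]=400 → l++
[1,19] |-19|<=|19| out[18]=361 → r--
[1,18] |-19|>|-1| out[17]=361 → l++
[2,18] |-18|>|-1| out[16]=324 → l++
[3,18] |-17|>|-1| out[15]=289 → l++
[4,18] |-16|>|-1| out[14]=256 → l++

l=5, r=18, next write slot=13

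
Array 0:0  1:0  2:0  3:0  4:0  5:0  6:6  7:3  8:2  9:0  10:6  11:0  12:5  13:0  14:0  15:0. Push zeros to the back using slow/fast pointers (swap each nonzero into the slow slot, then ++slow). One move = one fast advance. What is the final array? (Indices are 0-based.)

[6, 3, 2, 6, 5, 0, 0, 0, 0, 0, 0, 0, 0, 0, 0, 0]

slow=0 fast=0: a[fast]=0, fast++
slow=0 fast=1: a[fast]=0, fast++
slow=0 fast=2: a[fast]=0, fast++
slow=0 fast=3: a[fast]=0, fast++
slow=0 fast=4: a[fast]=0, fast++
slow=0 fast=5: a[fast]=0, fast++
slow=0 fast=6: a[fast]=6≠0 swap→a[0]=6, slow++,fast++
slow=1 fast=7: a[fast]=3≠0 swap→a[1]=3, slow++,fast++
slow=2 fast=8: a[fast]=2≠0 swap→a[2]=2, slow++,fast++
slow=3 fast=9: a[fast]=0, fast++
slow=3 fast=10: a[fast]=6≠0 swap→a[3]=6, slow++,fast++
slow=4 fast=11: a[fast]=0, fast++
slow=4 fast=12: a[fast]=5≠0 swap→a[4]=5, slow++,fast++
slow=5 fast=13: a[fast]=0, fast++
slow=5 fast=14: a[fast]=0, fast++
slow=5 fast=15: a[fast]=0, fast++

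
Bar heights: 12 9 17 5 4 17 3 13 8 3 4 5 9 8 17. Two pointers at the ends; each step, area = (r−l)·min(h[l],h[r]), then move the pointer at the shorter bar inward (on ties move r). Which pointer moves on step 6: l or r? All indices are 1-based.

[1,15] min(12,17)*14=168 best=168 * → l++
[2,15] min(9,17)*13=117 best=168 → l++
[3,15] min(17,17)*12=204 best=204 * → r--
[3,14] min(17,8)*11=88 best=204 → r--
[3,13] min(17,9)*10=90 best=204 → r--
[3,12] min(17,5)*9=45 best=204 → r--

r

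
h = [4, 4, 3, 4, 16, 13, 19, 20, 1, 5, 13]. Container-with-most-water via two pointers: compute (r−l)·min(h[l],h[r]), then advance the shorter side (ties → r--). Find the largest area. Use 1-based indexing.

max area = 78

l=1 r=11: min(4,13)*10=40 best=40 *, l++
l=2 r=11: min(4,13)*9=36 best=40, l++
l=3 r=11: min(3,13)*8=24 best=40, l++
l=4 r=11: min(4,13)*7=28 best=40, l++
l=5 r=11: min(16,13)*6=78 best=78 *, r--
l=5 r=10: min(16,5)*5=25 best=78, r--
l=5 r=9: min(16,1)*4=4 best=78, r--
l=5 r=8: min(16,20)*3=48 best=78, l++
l=6 r=8: min(13,20)*2=26 best=78, l++
l=7 r=8: min(19,20)*1=19 best=78, l++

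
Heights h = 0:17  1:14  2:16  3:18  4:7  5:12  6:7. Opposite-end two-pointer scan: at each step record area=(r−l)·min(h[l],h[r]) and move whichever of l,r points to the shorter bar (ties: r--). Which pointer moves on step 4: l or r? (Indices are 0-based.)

l

l=0 r=6: min(17,7)*6=42 best=42 *, r--
l=0 r=5: min(17,12)*5=60 best=60 *, r--
l=0 r=4: min(17,7)*4=28 best=60, r--
l=0 r=3: min(17,18)*3=51 best=60, l++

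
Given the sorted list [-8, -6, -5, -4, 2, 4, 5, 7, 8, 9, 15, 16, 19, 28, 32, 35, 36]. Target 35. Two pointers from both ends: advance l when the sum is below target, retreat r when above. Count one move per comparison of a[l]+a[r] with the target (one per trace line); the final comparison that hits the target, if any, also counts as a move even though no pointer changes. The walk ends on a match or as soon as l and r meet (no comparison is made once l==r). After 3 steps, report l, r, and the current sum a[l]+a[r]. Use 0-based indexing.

l=3, r=16, sum=32

[0,16] -8+36=28 <35 → l++
[1,16] -6+36=30 <35 → l++
[2,16] -5+36=31 <35 → l++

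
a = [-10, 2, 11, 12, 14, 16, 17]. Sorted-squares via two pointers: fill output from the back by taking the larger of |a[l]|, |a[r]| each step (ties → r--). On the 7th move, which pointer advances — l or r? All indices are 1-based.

[1,7] |-10|<=|17| out[7]=289 → r--
[1,6] |-10|<=|16| out[6]=256 → r--
[1,5] |-10|<=|14| out[5]=196 → r--
[1,4] |-10|<=|12| out[4]=144 → r--
[1,3] |-10|<=|11| out[3]=121 → r--
[1,2] |-10|>|2| out[2]=100 → l++
[2,2] |2|<=|2| out[1]=4 → r--

r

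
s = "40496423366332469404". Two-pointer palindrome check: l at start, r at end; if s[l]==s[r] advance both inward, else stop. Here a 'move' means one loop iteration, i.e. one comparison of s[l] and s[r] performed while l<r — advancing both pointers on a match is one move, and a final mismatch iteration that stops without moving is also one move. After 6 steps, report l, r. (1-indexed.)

l=7, r=14

l=1 r=20: '4'=='4', l++,r--
l=2 r=19: '0'=='0', l++,r--
l=3 r=18: '4'=='4', l++,r--
l=4 r=17: '9'=='9', l++,r--
l=5 r=16: '6'=='6', l++,r--
l=6 r=15: '4'=='4', l++,r--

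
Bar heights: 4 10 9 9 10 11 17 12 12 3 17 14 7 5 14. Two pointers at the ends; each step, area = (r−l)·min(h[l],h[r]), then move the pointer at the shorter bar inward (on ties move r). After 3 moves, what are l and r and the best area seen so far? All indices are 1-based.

l=1 r=15: min(4,14)*14=56 best=56 *, l++
l=2 r=15: min(10,14)*13=130 best=130 *, l++
l=3 r=15: min(9,14)*12=108 best=130, l++

l=4, r=15, best area=130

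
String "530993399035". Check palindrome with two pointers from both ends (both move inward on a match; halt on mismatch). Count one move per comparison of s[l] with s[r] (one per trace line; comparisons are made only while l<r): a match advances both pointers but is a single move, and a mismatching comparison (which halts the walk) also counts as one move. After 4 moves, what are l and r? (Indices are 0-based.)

l=0 r=11: '5'=='5', l++,r--
l=1 r=10: '3'=='3', l++,r--
l=2 r=9: '0'=='0', l++,r--
l=3 r=8: '9'=='9', l++,r--

l=4, r=7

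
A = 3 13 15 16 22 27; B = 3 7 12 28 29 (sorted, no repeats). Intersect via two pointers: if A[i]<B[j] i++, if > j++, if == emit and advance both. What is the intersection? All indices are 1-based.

[i=1,j=1] 3==3 emit → i++,j++
[i=2,j=2] 13>7 → j++
[i=2,j=3] 13>12 → j++
[i=2,j=4] 13<28 → i++
[i=3,j=4] 15<28 → i++
[i=4,j=4] 16<28 → i++
[i=5,j=4] 22<28 → i++
[i=6,j=4] 27<28 → i++

intersection = [3]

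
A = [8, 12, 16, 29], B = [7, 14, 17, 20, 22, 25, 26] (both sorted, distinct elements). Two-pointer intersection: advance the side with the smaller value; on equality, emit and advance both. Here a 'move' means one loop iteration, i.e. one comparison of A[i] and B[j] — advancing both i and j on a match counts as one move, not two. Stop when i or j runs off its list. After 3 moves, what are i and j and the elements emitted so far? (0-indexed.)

[i=0,j=0] 8>7 → j++
[i=0,j=1] 8<14 → i++
[i=1,j=1] 12<14 → i++

i=2, j=1, emitted=[]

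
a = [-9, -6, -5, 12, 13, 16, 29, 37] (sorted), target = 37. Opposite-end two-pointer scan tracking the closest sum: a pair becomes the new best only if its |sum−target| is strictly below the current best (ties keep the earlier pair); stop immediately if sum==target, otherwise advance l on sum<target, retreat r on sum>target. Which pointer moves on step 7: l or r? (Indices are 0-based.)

l=0 r=7: -9+37=28 d=9 *, l++
l=1 r=7: -6+37=31 d=6 *, l++
l=2 r=7: -5+37=32 d=5 *, l++
l=3 r=7: 12+37=49 d=12, r--
l=3 r=6: 12+29=41 d=4 *, r--
l=3 r=5: 12+16=28 d=9, l++
l=4 r=5: 13+16=29 d=8, l++

l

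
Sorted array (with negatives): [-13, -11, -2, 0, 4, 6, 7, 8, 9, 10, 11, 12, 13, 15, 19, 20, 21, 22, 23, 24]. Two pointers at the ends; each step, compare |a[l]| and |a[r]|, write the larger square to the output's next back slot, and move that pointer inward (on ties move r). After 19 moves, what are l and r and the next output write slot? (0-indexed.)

l=3, r=3, next write slot=0

l=0 r=19: |-13|<=|24| out[19]=576, r--
l=0 r=18: |-13|<=|23| out[18]=529, r--
l=0 r=17: |-13|<=|22| out[17]=484, r--
l=0 r=16: |-13|<=|21| out[16]=441, r--
l=0 r=15: |-13|<=|20| out[15]=400, r--
l=0 r=14: |-13|<=|19| out[14]=361, r--
l=0 r=13: |-13|<=|15| out[13]=225, r--
l=0 r=12: |-13|<=|13| out[12]=169, r--
l=0 r=11: |-13|>|12| out[11]=169, l++
l=1 r=11: |-11|<=|12| out[10]=144, r--
l=1 r=10: |-11|<=|11| out[9]=121, r--
l=1 r=9: |-11|>|10| out[8]=121, l++
l=2 r=9: |-2|<=|10| out[7]=100, r--
l=2 r=8: |-2|<=|9| out[6]=81, r--
l=2 r=7: |-2|<=|8| out[5]=64, r--
l=2 r=6: |-2|<=|7| out[4]=49, r--
l=2 r=5: |-2|<=|6| out[3]=36, r--
l=2 r=4: |-2|<=|4| out[2]=16, r--
l=2 r=3: |-2|>|0| out[1]=4, l++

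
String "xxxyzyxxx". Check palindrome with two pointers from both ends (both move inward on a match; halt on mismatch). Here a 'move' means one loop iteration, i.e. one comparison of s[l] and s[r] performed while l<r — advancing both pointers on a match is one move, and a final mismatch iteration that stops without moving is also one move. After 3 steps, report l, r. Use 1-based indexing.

l=1 r=9: 'x'=='x', l++,r--
l=2 r=8: 'x'=='x', l++,r--
l=3 r=7: 'x'=='x', l++,r--

l=4, r=6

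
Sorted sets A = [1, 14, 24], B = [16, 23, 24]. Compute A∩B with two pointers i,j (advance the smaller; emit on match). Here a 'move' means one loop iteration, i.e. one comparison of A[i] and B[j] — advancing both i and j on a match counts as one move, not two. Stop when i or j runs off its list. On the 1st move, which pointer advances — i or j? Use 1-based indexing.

i=1 j=1: 1<16, i++

i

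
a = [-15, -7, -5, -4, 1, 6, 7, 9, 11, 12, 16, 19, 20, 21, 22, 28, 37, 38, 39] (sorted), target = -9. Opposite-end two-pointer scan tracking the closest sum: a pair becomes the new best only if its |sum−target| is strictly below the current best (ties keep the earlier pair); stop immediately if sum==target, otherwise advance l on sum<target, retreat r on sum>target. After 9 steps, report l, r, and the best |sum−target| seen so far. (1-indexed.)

l=1 r=19: -15+39=24 d=33 *, r--
l=1 r=18: -15+38=23 d=32 *, r--
l=1 r=17: -15+37=22 d=31 *, r--
l=1 r=16: -15+28=13 d=22 *, r--
l=1 r=15: -15+22=7 d=16 *, r--
l=1 r=14: -15+21=6 d=15 *, r--
l=1 r=13: -15+20=5 d=14 *, r--
l=1 r=12: -15+19=4 d=13 *, r--
l=1 r=11: -15+16=1 d=10 *, r--

l=1, r=10, best |Δ|=10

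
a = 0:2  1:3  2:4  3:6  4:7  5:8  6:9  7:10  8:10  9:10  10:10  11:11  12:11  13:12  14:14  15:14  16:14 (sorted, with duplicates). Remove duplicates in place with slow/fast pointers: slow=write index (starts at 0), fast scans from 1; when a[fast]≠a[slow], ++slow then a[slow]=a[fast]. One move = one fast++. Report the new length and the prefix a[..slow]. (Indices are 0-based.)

(s=0,f=1) a[fast]=3≠a[slow]=2 write a[1]=3 → slow++,fast++
(s=1,f=2) a[fast]=4≠a[slow]=3 write a[2]=4 → slow++,fast++
(s=2,f=3) a[fast]=6≠a[slow]=4 write a[3]=6 → slow++,fast++
(s=3,f=4) a[fast]=7≠a[slow]=6 write a[4]=7 → slow++,fast++
(s=4,f=5) a[fast]=8≠a[slow]=7 write a[5]=8 → slow++,fast++
(s=5,f=6) a[fast]=9≠a[slow]=8 write a[6]=9 → slow++,fast++
(s=6,f=7) a[fast]=10≠a[slow]=9 write a[7]=10 → slow++,fast++
(s=7,f=8) a[fast]=10=a[slow] dup → fast++
(s=7,f=9) a[fast]=10=a[slow] dup → fast++
(s=7,f=10) a[fast]=10=a[slow] dup → fast++
(s=7,f=11) a[fast]=11≠a[slow]=10 write a[8]=11 → slow++,fast++
(s=8,f=12) a[fast]=11=a[slow] dup → fast++
(s=8,f=13) a[fast]=12≠a[slow]=11 write a[9]=12 → slow++,fast++
(s=9,f=14) a[fast]=14≠a[slow]=12 write a[10]=14 → slow++,fast++
(s=10,f=15) a[fast]=14=a[slow] dup → fast++
(s=10,f=16) a[fast]=14=a[slow] dup → fast++

length 11; prefix = [2, 3, 4, 6, 7, 8, 9, 10, 11, 12, 14]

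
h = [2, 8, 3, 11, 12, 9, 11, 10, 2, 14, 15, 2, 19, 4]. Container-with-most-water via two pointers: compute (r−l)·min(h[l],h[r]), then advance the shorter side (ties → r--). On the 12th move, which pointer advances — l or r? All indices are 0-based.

[0,13] min(2,4)*13=26 best=26 * → l++
[1,13] min(8,4)*12=48 best=48 * → r--
[1,12] min(8,19)*11=88 best=88 * → l++
[2,12] min(3,19)*10=30 best=88 → l++
[3,12] min(11,19)*9=99 best=99 * → l++
[4,12] min(12,19)*8=96 best=99 → l++
[5,12] min(9,19)*7=63 best=99 → l++
[6,12] min(11,19)*6=66 best=99 → l++
[7,12] min(10,19)*5=50 best=99 → l++
[8,12] min(2,19)*4=8 best=99 → l++
[9,12] min(14,19)*3=42 best=99 → l++
[10,12] min(15,19)*2=30 best=99 → l++

l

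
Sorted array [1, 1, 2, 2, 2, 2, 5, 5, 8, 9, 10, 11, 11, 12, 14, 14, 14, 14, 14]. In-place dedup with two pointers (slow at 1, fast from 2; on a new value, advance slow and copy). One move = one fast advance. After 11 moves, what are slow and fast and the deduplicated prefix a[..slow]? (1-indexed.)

slow=7, fast=13, prefix=[1, 2, 5, 8, 9, 10, 11]

slow=1 fast=2: a[fast]=1=a[slow] dup, fast++
slow=1 fast=3: a[fast]=2≠a[slow]=1 write a[2]=2, slow++,fast++
slow=2 fast=4: a[fast]=2=a[slow] dup, fast++
slow=2 fast=5: a[fast]=2=a[slow] dup, fast++
slow=2 fast=6: a[fast]=2=a[slow] dup, fast++
slow=2 fast=7: a[fast]=5≠a[slow]=2 write a[3]=5, slow++,fast++
slow=3 fast=8: a[fast]=5=a[slow] dup, fast++
slow=3 fast=9: a[fast]=8≠a[slow]=5 write a[4]=8, slow++,fast++
slow=4 fast=10: a[fast]=9≠a[slow]=8 write a[5]=9, slow++,fast++
slow=5 fast=11: a[fast]=10≠a[slow]=9 write a[6]=10, slow++,fast++
slow=6 fast=12: a[fast]=11≠a[slow]=10 write a[7]=11, slow++,fast++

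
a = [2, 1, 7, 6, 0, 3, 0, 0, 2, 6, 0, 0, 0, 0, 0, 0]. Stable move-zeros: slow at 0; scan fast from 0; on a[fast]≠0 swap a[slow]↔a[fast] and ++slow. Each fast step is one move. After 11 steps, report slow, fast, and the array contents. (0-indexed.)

slow=7, fast=11, a=[2, 1, 7, 6, 3, 2, 6, 0, 0, 0, 0, 0, 0, 0, 0, 0]

(s=0,f=0) a[fast]=2≠0 swap→a[0]=2 → slow++,fast++
(s=1,f=1) a[fast]=1≠0 swap→a[1]=1 → slow++,fast++
(s=2,f=2) a[fast]=7≠0 swap→a[2]=7 → slow++,fast++
(s=3,f=3) a[fast]=6≠0 swap→a[3]=6 → slow++,fast++
(s=4,f=4) a[fast]=0 → fast++
(s=4,f=5) a[fast]=3≠0 swap→a[4]=3 → slow++,fast++
(s=5,f=6) a[fast]=0 → fast++
(s=5,f=7) a[fast]=0 → fast++
(s=5,f=8) a[fast]=2≠0 swap→a[5]=2 → slow++,fast++
(s=6,f=9) a[fast]=6≠0 swap→a[6]=6 → slow++,fast++
(s=7,f=10) a[fast]=0 → fast++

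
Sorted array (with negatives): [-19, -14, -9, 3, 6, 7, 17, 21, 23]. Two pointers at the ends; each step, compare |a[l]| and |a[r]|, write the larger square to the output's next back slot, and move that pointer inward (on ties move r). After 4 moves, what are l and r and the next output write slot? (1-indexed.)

l=1 r=9: |-19|<=|23| out[9]=529, r--
l=1 r=8: |-19|<=|21| out[8]=441, r--
l=1 r=7: |-19|>|17| out[7]=361, l++
l=2 r=7: |-14|<=|17| out[6]=289, r--

l=2, r=6, next write slot=5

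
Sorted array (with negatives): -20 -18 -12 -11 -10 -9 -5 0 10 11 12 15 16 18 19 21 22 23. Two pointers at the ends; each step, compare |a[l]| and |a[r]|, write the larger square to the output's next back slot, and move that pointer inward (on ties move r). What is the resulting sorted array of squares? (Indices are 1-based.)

[0, 25, 81, 100, 100, 121, 121, 144, 144, 225, 256, 324, 324, 361, 400, 441, 484, 529]

[1,18] |-20|<=|23| out[18]=529 → r--
[1,17] |-20|<=|22| out[17]=484 → r--
[1,16] |-20|<=|21| out[16]=441 → r--
[1,15] |-20|>|19| out[15]=400 → l++
[2,15] |-18|<=|19| out[14]=361 → r--
[2,14] |-18|<=|18| out[13]=324 → r--
[2,13] |-18|>|16| out[12]=324 → l++
[3,13] |-12|<=|16| out[11]=256 → r--
[3,12] |-12|<=|15| out[10]=225 → r--
[3,11] |-12|<=|12| out[9]=144 → r--
[3,10] |-12|>|11| out[8]=144 → l++
[4,10] |-11|<=|11| out[7]=121 → r--
[4,9] |-11|>|10| out[6]=121 → l++
[5,9] |-10|<=|10| out[5]=100 → r--
[5,8] |-10|>|0| out[4]=100 → l++
[6,8] |-9|>|0| out[3]=81 → l++
[7,8] |-5|>|0| out[2]=25 → l++
[8,8] |0|<=|0| out[1]=0 → r--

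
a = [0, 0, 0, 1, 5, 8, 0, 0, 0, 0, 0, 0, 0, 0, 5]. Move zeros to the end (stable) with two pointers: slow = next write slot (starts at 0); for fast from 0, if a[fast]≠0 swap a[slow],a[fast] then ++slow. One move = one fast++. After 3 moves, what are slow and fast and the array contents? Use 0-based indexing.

(s=0,f=0) a[fast]=0 → fast++
(s=0,f=1) a[fast]=0 → fast++
(s=0,f=2) a[fast]=0 → fast++

slow=0, fast=3, a=[0, 0, 0, 1, 5, 8, 0, 0, 0, 0, 0, 0, 0, 0, 5]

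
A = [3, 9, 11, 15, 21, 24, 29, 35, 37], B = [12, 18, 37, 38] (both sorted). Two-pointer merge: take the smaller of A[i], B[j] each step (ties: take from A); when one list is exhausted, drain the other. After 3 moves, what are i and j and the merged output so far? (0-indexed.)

i=3, j=0, merged so far=[3, 9, 11]

i=0 j=0: A[i]=3<=B[j]=12 take 3, i++
i=1 j=0: A[i]=9<=B[j]=12 take 9, i++
i=2 j=0: A[i]=11<=B[j]=12 take 11, i++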